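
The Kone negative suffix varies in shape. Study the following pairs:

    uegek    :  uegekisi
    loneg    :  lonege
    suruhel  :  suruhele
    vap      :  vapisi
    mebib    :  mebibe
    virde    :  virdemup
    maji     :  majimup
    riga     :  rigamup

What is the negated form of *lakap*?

The suffix is conditioned by the final sound: -isi when the stem ends in a voiceless consonant (*uegek*, *vap*); -e when the stem ends in a voiced consonant (*loneg*, *suruhel*, *mebib*); -mup when the stem ends in a vowel (*virde*, *maji*, *riga*).
*lakap* — final sound /p/ (a voiceless consonant) → -isi → *lakapisi*.

lakapisi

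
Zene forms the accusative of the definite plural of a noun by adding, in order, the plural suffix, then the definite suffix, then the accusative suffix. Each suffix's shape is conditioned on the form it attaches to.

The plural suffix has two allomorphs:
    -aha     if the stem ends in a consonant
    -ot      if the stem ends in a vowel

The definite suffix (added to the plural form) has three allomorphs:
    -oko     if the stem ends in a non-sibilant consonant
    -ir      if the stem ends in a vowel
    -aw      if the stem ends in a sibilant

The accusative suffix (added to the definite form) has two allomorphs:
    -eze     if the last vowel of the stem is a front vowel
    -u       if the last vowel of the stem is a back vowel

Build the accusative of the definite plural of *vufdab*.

vufdabahaireze

Since the final sound of *vufdab* is /b/ (a consonant), it takes -aha, giving *vufdabaha*.
The plural form *vufdabaha*: final sound = /a/, a vowel → -ir → *vufdabahair*.
The definite form *vufdabahair* — last vowel /i/ (a front vowel) → -eze → *vufdabahaireze*.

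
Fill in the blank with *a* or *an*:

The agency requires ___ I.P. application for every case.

The indefinite article is chosen by the initial *sound* of the following word, not its spelling.
The initialism *I.P.* is read letter by letter; the first letter, I, is pronounced /aɪ/, which begins with a vowel sound.
So the article is *an*: The agency requires an I.P. application for every case.

an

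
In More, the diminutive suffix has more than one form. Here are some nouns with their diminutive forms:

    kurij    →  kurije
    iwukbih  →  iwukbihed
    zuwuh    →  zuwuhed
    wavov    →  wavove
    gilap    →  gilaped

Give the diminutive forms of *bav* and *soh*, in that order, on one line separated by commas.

bave, sohed

The suffix is conditioned by the final consonant: -ed when the stem ends in a voiceless consonant (*iwukbih*, *zuwuh*, *gilap*); -e when the stem ends in a voiced consonant (*kurij*, *wavov*).
*bav*: final consonant = /v/, voiced → -e → *bave*.
The final consonant of *soh* is /h/, which is voiceless, so the suffix is -ed, giving *sohed*.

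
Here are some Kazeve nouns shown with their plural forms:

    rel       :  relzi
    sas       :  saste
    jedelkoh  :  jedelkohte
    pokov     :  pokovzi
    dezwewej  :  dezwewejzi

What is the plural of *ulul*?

Looking at the final consonant of each stem: -te when the stem ends in a voiceless consonant (*sas*, *jedelkoh*); -zi when the stem ends in a voiced consonant (*rel*, *pokov*, *dezwewej*).
*ulul* — final consonant /l/ (voiced) → -zi → *ululzi*.

ululzi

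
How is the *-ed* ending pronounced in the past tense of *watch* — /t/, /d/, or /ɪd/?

/t/

The stem *watch* ends in a voiceless consonant other than /t/.
The -ed suffix is realized as /ɪd/ after /t, d/; as /t/ after other voiceless consonants; and as /d/ after other voiced sounds.
So -ed on *watch* is pronounced /t/.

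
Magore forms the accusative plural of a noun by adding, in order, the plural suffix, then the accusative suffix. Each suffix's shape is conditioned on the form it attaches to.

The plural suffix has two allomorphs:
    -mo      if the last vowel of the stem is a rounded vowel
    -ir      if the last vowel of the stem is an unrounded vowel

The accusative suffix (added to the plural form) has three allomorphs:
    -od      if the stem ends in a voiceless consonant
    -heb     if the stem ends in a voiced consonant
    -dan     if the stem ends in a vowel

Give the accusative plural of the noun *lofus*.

The last vowel of *lofus* is /u/, which is a rounded vowel, so the plural suffix is -mo, giving *lofusmo*.
The final sound of the plural form *lofusmo* is /o/, which is a vowel, so the accusative suffix is -dan, giving *lofusmodan*.

lofusmodan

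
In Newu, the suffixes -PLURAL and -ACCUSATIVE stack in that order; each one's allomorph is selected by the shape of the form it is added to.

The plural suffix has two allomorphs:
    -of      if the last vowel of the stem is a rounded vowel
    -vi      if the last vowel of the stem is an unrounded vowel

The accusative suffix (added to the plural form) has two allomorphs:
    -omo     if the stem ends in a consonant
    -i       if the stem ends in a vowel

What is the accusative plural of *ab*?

Since the last vowel of *ab* is /a/ (an unrounded vowel), it takes -vi, giving *abvi*.
The plural form *abvi* — final sound /i/ (a vowel) → -i → *abvii*.

abvii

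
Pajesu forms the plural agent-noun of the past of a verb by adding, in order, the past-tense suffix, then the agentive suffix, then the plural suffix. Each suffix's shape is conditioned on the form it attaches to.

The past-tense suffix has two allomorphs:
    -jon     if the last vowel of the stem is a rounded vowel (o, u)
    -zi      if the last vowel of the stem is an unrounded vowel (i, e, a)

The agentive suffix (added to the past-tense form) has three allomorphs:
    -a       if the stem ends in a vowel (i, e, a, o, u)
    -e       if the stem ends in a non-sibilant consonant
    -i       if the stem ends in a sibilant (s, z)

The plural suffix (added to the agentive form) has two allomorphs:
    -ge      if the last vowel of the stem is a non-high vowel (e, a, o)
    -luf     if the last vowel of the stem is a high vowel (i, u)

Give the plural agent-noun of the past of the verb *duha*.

duhaziage

*duha*: last vowel = /a/, an unrounded vowel → -zi → *duhazi*.
The past-tense form *duhazi* — final sound /i/ (a vowel) → -a → *duhazia*.
The agentive form *duhazia*: last vowel = /a/, a non-high vowel → -ge → *duhaziage*.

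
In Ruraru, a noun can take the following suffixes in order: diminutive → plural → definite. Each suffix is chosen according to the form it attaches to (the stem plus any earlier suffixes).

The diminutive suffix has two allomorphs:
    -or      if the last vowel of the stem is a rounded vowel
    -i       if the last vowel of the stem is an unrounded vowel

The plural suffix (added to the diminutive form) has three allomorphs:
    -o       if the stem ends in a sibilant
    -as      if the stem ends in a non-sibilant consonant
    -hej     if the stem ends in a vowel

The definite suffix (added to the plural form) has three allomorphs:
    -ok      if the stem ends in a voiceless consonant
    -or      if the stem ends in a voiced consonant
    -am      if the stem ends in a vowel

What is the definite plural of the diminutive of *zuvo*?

zuvoorasok

*zuvo*: last vowel = /o/, a rounded vowel → -or → *zuvoor*.
The final sound of the diminutive form *zuvoor* is /r/, which is a non-sibilant consonant, so the plural suffix is -as, giving *zuvooras*.
Since the final sound of the plural form *zuvooras* is /s/ (a voiceless consonant), it takes -ok, giving *zuvoorasok*.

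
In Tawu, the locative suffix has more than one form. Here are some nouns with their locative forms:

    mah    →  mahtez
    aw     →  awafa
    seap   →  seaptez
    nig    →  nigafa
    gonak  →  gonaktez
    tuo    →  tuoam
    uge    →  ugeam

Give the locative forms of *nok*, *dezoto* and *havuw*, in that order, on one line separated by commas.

Looking at the final sound of each stem: -tez when the stem ends in a voiceless consonant (*mah*, *seap*, *gonak*); -afa when the stem ends in a voiced consonant (*aw*, *nig*); -am when the stem ends in a vowel (*tuo*, *uge*).
*nok* — final sound /k/ (a voiceless consonant) → -tez → *noktez*.
*dezoto*: final sound = /o/, a vowel → -am → *dezotoam*.
The final sound of *havuw* is /w/, which is a voiced consonant, so the suffix is -afa, giving *havuwafa*.

noktez, dezotoam, havuwafa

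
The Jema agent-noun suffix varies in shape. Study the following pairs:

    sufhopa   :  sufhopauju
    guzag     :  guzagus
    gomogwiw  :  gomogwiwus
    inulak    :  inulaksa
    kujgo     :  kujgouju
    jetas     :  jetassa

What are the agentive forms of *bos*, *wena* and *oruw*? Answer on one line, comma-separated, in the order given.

bossa, wenauju, oruwus

The alternation tracks the final sound of the stem — -sa when the stem ends in a voiceless consonant (*inulak*, *jetas*); -us when the stem ends in a voiced consonant (*guzag*, *gomogwiw*); -uju when the stem ends in a vowel (*sufhopa*, *kujgo*).
Since the final sound of *bos* is /s/ (a voiceless consonant), it takes -sa, giving *bossa*.
*wena*: final sound = /a/, a vowel → -uju → *wenauju*.
Since the final sound of *oruw* is /w/ (a voiced consonant), it takes -us, giving *oruwus*.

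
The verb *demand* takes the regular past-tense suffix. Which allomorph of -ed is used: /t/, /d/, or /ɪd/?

The stem *demand* ends in /t/ or /d/.
The -ed suffix is realized as /ɪd/ after /t, d/; as /t/ after other voiceless consonants; and as /d/ after other voiced sounds.
So -ed on *demand* is pronounced /ɪd/.

/ɪd/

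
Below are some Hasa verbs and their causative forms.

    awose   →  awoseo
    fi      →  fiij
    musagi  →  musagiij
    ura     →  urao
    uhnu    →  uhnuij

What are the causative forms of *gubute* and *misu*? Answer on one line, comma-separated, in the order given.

The alternation tracks the last vowel of the stem — -ij when the last vowel of the stem is a high vowel (*fi*, *musagi*, *uhnu*); -o when the last vowel of the stem is a non-high vowel (*awose*, *ura*).
The last vowel of *gubute* is /e/, which is a non-high vowel, so the suffix is -o, giving *gubuteo*.
*misu* — last vowel /u/ (a high vowel) → -ij → *misuij*.

gubuteo, misuij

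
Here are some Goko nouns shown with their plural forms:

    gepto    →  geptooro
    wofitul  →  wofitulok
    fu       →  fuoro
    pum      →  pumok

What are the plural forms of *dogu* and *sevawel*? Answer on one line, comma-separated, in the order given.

The suffix is conditioned by the final sound: -ok when the stem ends in a consonant (*wofitul*, *pum*); -oro when the stem ends in a vowel (*gepto*, *fu*).
*dogu*: final sound = /u/, a vowel → -oro → *doguoro*.
Since the final sound of *sevawel* is /l/ (a consonant), it takes -ok, giving *sevawelok*.

doguoro, sevawelok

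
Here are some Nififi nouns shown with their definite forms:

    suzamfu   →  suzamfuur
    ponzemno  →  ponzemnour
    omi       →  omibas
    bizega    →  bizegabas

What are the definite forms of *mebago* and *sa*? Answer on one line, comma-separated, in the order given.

mebagour, sabas

The suffix is conditioned by the last vowel: -ur when the last vowel of the stem is a rounded vowel (*suzamfu*, *ponzemno*); -bas when the last vowel of the stem is an unrounded vowel (*omi*, *bizega*).
Since the last vowel of *mebago* is /o/ (a rounded vowel), it takes -ur, giving *mebagour*.
*sa* — last vowel /a/ (an unrounded vowel) → -bas → *sabas*.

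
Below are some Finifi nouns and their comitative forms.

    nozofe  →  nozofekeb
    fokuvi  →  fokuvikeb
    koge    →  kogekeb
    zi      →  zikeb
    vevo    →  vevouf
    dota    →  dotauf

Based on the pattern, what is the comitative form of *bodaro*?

bodarouf

Looking at the last vowel of each stem: -keb when the last vowel of the stem is a front vowel (*nozofe*, *fokuvi*, *koge*, *zi*); -uf when the last vowel of the stem is a back vowel (*vevo*, *dota*).
*bodaro* — last vowel /o/ (a back vowel) → -uf → *bodarouf*.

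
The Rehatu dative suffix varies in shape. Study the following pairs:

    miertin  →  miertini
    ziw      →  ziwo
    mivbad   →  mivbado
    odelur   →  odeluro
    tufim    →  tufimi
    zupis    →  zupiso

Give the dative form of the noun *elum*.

elumi

The suffix is conditioned by the final consonant: -i when the stem ends in a nasal (*miertin*, *tufim*); -o when the stem ends in a non-nasal consonant (*ziw*, *mivbad*, *odelur*, *zupis*).
*elum*: final consonant = /m/, a nasal → -i → *elumi*.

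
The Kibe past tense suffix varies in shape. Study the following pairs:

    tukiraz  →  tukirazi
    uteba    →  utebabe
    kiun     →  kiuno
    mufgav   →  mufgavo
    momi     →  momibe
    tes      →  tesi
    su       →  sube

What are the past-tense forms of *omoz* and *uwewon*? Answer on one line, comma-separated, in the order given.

Looking at the final sound of each stem: -i when the stem ends in a sibilant (*tukiraz*, *tes*); -o when the stem ends in a non-sibilant consonant (*kiun*, *mufgav*); -be when the stem ends in a vowel (*uteba*, *momi*, *su*).
*omoz*: final sound = /z/, a sibilant → -i → *omozi*.
Since the final sound of *uwewon* is /n/ (a non-sibilant consonant), it takes -o, giving *uwewono*.

omozi, uwewono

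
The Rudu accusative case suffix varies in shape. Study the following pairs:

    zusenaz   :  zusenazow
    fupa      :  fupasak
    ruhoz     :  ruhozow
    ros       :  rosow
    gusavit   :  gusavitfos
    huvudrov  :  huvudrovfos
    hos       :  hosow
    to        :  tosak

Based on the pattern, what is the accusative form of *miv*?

mivfos

The alternation tracks the final sound of the stem — -ow when the stem ends in a sibilant (*zusenaz*, *ruhoz*, *ros*, *hos*); -fos when the stem ends in a non-sibilant consonant (*gusavit*, *huvudrov*); -sak when the stem ends in a vowel (*fupa*, *to*).
*miv*: final sound = /v/, a non-sibilant consonant → -fos → *mivfos*.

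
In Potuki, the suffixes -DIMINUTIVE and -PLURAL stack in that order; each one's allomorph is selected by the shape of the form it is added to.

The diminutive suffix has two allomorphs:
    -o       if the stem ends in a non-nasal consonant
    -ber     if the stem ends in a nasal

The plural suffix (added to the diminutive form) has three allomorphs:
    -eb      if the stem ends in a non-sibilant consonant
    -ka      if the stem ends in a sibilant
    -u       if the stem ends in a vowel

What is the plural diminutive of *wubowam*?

wubowambereb

*wubowam*: final consonant = /m/, a nasal → -ber → *wubowamber*.
The diminutive form *wubowamber*: final sound = /r/, a non-sibilant consonant → -eb → *wubowambereb*.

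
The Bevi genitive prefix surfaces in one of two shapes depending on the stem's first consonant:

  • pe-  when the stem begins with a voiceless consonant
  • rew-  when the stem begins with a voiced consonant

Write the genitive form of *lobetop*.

*lobetop* — first consonant /l/ (voiced) → rew- → *rewlobetop*.

rewlobetop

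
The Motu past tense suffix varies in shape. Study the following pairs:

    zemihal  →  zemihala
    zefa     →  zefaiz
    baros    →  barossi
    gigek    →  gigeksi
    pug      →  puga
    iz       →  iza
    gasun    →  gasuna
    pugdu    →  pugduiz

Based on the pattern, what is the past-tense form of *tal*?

The pattern is voicing of the final sound: -si when the stem ends in a voiceless consonant (*baros*, *gigek*); -a when the stem ends in a voiced consonant (*zemihal*, *pug*, *iz*, *gasun*); -iz when the stem ends in a vowel (*zefa*, *pugdu*).
The final sound of *tal* is /l/, which is a voiced consonant, so the suffix is -a, giving *tala*.

tala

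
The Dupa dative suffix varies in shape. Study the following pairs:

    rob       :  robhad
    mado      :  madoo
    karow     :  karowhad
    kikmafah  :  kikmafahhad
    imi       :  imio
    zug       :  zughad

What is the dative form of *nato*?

natoo

The pattern is consonant vs. vowel: -had when the stem ends in a consonant (*rob*, *karow*, *kikmafah*, *zug*); -o when the stem ends in a vowel (*mado*, *imi*).
*nato*: final sound = /o/, a vowel → -o → *natoo*.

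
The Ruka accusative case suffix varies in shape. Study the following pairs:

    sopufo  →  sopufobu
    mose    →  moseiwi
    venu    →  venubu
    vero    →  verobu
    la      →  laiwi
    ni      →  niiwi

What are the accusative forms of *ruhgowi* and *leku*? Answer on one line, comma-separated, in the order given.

The suffix is conditioned by the last vowel: -bu when the last vowel of the stem is a rounded vowel (*sopufo*, *venu*, *vero*); -iwi when the last vowel of the stem is an unrounded vowel (*mose*, *la*, *ni*).
*ruhgowi* — last vowel /i/ (an unrounded vowel) → -iwi → *ruhgowiiwi*.
The last vowel of *leku* is /u/, which is a rounded vowel, so the suffix is -bu, giving *lekubu*.

ruhgowiiwi, lekubu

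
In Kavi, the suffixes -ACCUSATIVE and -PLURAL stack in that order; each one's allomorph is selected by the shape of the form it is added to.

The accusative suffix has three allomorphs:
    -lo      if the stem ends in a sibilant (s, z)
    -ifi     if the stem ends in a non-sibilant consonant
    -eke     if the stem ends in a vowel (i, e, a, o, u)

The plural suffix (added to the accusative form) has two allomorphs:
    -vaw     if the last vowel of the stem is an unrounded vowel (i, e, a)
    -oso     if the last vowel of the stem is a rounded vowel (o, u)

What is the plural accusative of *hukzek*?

hukzekifivaw

The final sound of *hukzek* is /k/, which is a non-sibilant consonant, so the accusative suffix is -ifi, giving *hukzekifi*.
The last vowel of the accusative form *hukzekifi* is /i/, which is an unrounded vowel, so the plural suffix is -vaw, giving *hukzekifivaw*.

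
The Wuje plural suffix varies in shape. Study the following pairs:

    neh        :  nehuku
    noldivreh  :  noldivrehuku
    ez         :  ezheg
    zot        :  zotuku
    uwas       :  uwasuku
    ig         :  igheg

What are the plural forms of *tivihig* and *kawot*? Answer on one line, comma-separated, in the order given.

The alternation tracks the final consonant of the stem — -uku when the stem ends in a voiceless consonant (*neh*, *noldivreh*, *zot*, *uwas*); -heg when the stem ends in a voiced consonant (*ez*, *ig*).
Since the final consonant of *tivihig* is /g/ (voiced), it takes -heg, giving *tivihigheg*.
The final consonant of *kawot* is /t/, which is voiceless, so the suffix is -uku, giving *kawotuku*.

tivihigheg, kawotuku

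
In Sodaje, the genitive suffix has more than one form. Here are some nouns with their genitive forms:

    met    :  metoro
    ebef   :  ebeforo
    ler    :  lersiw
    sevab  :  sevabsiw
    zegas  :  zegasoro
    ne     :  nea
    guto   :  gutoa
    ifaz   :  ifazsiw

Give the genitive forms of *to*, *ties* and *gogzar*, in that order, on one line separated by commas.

The suffix is conditioned by the final sound: -oro when the stem ends in a voiceless consonant (*met*, *ebef*, *zegas*); -siw when the stem ends in a voiced consonant (*ler*, *sevab*, *ifaz*); -a when the stem ends in a vowel (*ne*, *guto*).
Since the final sound of *to* is /o/ (a vowel), it takes -a, giving *toa*.
*ties*: final sound = /s/, a voiceless consonant → -oro → *tiesoro*.
Since the final sound of *gogzar* is /r/ (a voiced consonant), it takes -siw, giving *gogzarsiw*.

toa, tiesoro, gogzarsiw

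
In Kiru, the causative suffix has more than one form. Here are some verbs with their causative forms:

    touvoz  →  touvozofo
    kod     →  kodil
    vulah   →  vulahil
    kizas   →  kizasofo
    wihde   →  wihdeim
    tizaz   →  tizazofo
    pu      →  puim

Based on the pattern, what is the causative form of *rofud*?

Looking at the final sound of each stem: -ofo when the stem ends in a sibilant (*touvoz*, *kizas*, *tizaz*); -il when the stem ends in a non-sibilant consonant (*kod*, *vulah*); -im when the stem ends in a vowel (*wihde*, *pu*).
Since the final sound of *rofud* is /d/ (a non-sibilant consonant), it takes -il, giving *rofudil*.

rofudil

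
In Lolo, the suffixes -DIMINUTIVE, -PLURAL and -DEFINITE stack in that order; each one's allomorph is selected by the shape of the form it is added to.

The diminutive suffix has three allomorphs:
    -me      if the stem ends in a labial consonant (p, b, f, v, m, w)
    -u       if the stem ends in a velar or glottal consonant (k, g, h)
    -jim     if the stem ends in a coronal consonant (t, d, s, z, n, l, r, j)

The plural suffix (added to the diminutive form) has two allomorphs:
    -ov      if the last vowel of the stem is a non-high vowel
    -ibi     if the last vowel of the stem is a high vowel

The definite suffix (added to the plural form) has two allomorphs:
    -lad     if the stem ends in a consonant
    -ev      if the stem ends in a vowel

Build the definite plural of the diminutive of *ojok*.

Since the final consonant of *ojok* is /k/ (velar/glottal), it takes -u, giving *ojoku*.
The diminutive form *ojoku*: last vowel = /u/, a high vowel → -ibi → *ojokuibi*.
The final sound of the plural form *ojokuibi* is /i/, which is a vowel, so the definite suffix is -ev, giving *ojokuibiev*.

ojokuibiev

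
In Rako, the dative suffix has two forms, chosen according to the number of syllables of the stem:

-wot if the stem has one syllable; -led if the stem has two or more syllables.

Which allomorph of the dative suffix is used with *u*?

-wot

With one syllable, *u* takes -wot.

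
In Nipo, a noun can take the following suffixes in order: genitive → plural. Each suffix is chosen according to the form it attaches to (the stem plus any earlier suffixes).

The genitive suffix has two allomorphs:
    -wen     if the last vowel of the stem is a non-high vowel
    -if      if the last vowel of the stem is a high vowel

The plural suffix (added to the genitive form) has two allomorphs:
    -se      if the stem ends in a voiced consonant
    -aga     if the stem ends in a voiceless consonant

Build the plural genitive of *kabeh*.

Since the last vowel of *kabeh* is /e/ (a non-high vowel), it takes -wen, giving *kabehwen*.
Since the final consonant of the genitive form *kabehwen* is /n/ (voiced), it takes -se, giving *kabehwense*.

kabehwense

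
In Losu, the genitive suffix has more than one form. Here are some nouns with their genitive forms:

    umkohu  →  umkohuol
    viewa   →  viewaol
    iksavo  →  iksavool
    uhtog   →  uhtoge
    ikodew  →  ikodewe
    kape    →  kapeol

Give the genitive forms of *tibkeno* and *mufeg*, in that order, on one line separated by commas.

tibkenool, mufege

The suffix is conditioned by the final sound: -e when the stem ends in a consonant (*uhtog*, *ikodew*); -ol when the stem ends in a vowel (*umkohu*, *viewa*, *iksavo*, *kape*).
*tibkeno*: final sound = /o/, a vowel → -ol → *tibkenool*.
The final sound of *mufeg* is /g/, which is a consonant, so the suffix is -e, giving *mufege*.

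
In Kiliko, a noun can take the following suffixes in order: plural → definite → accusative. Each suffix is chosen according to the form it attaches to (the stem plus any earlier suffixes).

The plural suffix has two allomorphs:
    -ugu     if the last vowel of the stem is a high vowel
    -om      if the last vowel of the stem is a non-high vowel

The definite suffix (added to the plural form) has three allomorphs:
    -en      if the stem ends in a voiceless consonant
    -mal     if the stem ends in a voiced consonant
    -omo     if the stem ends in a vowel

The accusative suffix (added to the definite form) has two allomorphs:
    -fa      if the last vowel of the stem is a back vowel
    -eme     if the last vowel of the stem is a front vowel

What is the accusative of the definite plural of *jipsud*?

Since the last vowel of *jipsud* is /u/ (a high vowel), it takes -ugu, giving *jipsudugu*.
Since the final sound of the plural form *jipsudugu* is /u/ (a vowel), it takes -omo, giving *jipsuduguomo*.
Since the last vowel of the definite form *jipsuduguomo* is /o/ (a back vowel), it takes -fa, giving *jipsuduguomofa*.

jipsuduguomofa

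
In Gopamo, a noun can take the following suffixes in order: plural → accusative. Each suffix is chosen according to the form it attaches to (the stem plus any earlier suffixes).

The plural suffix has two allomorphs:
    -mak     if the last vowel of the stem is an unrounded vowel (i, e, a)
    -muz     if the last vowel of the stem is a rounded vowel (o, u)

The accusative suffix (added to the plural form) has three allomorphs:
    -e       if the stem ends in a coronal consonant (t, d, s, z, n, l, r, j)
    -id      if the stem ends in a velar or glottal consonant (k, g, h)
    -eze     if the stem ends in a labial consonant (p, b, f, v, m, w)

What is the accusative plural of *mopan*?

mopanmakid

The last vowel of *mopan* is /a/, which is an unrounded vowel, so the plural suffix is -mak, giving *mopanmak*.
Since the final consonant of the plural form *mopanmak* is /k/ (velar/glottal), it takes -id, giving *mopanmakid*.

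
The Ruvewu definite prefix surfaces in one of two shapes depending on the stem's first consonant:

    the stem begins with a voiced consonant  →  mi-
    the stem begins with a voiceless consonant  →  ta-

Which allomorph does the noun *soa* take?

*soa*: first consonant = /s/, voiceless → ta-.

ta-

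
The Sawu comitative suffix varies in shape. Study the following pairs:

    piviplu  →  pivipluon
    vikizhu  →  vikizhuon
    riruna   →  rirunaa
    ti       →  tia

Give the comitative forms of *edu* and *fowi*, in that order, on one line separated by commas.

eduon, fowia

Looking at the last vowel of each stem: -on when the last vowel of the stem is a rounded vowel (*piviplu*, *vikizhu*); -a when the last vowel of the stem is an unrounded vowel (*riruna*, *ti*).
*edu*: last vowel = /u/, a rounded vowel → -on → *eduon*.
Since the last vowel of *fowi* is /i/ (an unrounded vowel), it takes -a, giving *fowia*.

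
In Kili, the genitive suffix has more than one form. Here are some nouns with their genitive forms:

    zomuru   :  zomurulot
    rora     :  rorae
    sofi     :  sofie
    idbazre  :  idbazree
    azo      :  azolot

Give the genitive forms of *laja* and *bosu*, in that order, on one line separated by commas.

The pattern is rounding harmony: -lot when the last vowel of the stem is a rounded vowel (*zomuru*, *azo*); -e when the last vowel of the stem is an unrounded vowel (*rora*, *sofi*, *idbazre*).
*laja* — last vowel /a/ (an unrounded vowel) → -e → *lajae*.
The last vowel of *bosu* is /u/, which is a rounded vowel, so the suffix is -lot, giving *bosulot*.

lajae, bosulot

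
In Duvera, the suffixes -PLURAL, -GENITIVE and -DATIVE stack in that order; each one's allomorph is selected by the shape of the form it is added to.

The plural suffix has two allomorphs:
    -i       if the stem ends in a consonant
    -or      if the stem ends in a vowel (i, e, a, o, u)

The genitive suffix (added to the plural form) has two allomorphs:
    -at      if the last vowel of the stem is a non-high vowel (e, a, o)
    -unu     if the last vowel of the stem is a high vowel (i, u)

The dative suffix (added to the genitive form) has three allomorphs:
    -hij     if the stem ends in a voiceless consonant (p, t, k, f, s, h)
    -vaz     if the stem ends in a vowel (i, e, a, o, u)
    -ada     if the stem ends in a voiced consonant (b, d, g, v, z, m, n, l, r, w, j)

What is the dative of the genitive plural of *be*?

beorathij

Since the final sound of *be* is /e/ (a vowel), it takes -or, giving *beor*.
The plural form *beor*: last vowel = /o/, a non-high vowel → -at → *beorat*.
Since the final sound of the genitive form *beorat* is /t/ (a voiceless consonant), it takes -hij, giving *beorathij*.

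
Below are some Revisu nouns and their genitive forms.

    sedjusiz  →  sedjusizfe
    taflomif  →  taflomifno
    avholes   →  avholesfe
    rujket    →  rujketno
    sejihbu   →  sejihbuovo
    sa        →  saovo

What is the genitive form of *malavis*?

The alternation tracks the final sound of the stem — -fe when the stem ends in a sibilant (*sedjusiz*, *avholes*); -no when the stem ends in a non-sibilant consonant (*taflomif*, *rujket*); -ovo when the stem ends in a vowel (*sejihbu*, *sa*).
Since the final sound of *malavis* is /s/ (a sibilant), it takes -fe, giving *malavisfe*.

malavisfe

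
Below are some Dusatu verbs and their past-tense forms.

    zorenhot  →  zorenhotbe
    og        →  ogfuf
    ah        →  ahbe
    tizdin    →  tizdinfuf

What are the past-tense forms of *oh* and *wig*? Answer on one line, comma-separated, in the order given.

ohbe, wigfuf

Looking at the final consonant of each stem: -be when the stem ends in a voiceless consonant (*zorenhot*, *ah*); -fuf when the stem ends in a voiced consonant (*og*, *tizdin*).
*oh* — final consonant /h/ (voiceless) → -be → *ohbe*.
*wig* — final consonant /g/ (voiced) → -fuf → *wigfuf*.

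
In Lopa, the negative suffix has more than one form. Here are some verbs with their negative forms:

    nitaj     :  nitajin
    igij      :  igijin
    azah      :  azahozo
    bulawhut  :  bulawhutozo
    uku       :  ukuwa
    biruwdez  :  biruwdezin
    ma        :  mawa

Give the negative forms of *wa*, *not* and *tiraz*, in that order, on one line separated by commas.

wawa, notozo, tirazin

The suffix is conditioned by the final sound: -ozo when the stem ends in a voiceless consonant (*azah*, *bulawhut*); -in when the stem ends in a voiced consonant (*nitaj*, *igij*, *biruwdez*); -wa when the stem ends in a vowel (*uku*, *ma*).
*wa*: final sound = /a/, a vowel → -wa → *wawa*.
The final sound of *not* is /t/, which is a voiceless consonant, so the suffix is -ozo, giving *notozo*.
The final sound of *tiraz* is /z/, which is a voiced consonant, so the suffix is -in, giving *tirazin*.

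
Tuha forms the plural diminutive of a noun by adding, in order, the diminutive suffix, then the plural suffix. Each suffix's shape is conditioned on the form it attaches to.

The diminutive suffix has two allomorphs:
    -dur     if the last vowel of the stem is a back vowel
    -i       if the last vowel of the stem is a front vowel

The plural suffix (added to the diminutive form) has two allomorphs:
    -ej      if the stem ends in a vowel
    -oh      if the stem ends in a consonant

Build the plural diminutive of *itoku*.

itokuduroh

*itoku*: last vowel = /u/, a back vowel → -dur → *itokudur*.
The final sound of the diminutive form *itokudur* is /r/, which is a consonant, so the plural suffix is -oh, giving *itokuduroh*.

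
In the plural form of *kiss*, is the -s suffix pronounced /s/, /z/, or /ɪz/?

/ɪz/

The stem *kiss* ends in a sibilant (/s, z, ʃ, ʒ, tʃ, dʒ/).
The plural suffix surfaces as /ɪz/ after sibilants, /s/ after other voiceless consonants, and /z/ after other voiced sounds.
So the plural -s on *kiss* is pronounced /ɪz/.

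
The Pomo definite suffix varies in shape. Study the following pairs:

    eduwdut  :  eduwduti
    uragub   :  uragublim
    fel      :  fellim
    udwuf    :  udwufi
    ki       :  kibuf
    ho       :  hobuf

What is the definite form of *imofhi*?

imofhibuf

The alternation tracks the final sound of the stem — -i when the stem ends in a voiceless consonant (*eduwdut*, *udwuf*); -lim when the stem ends in a voiced consonant (*uragub*, *fel*); -buf when the stem ends in a vowel (*ki*, *ho*).
Since the final sound of *imofhi* is /i/ (a vowel), it takes -buf, giving *imofhibuf*.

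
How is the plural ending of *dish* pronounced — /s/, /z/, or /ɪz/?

/ɪz/

The stem *dish* ends in a sibilant (/s, z, ʃ, ʒ, tʃ, dʒ/).
The plural suffix surfaces as /ɪz/ after sibilants, /s/ after other voiceless consonants, and /z/ after other voiced sounds.
So the plural -s on *dish* is pronounced /ɪz/.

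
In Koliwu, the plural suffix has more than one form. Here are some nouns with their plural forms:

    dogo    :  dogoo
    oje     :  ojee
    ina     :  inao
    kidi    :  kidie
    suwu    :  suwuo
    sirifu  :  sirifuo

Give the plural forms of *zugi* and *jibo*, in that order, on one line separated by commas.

The alternation tracks the last vowel of the stem — -e when the last vowel of the stem is a front vowel (*oje*, *kidi*); -o when the last vowel of the stem is a back vowel (*dogo*, *ina*, *suwu*, *sirifu*).
Since the last vowel of *zugi* is /i/ (a front vowel), it takes -e, giving *zugie*.
*jibo* — last vowel /o/ (a back vowel) → -o → *jiboo*.

zugie, jiboo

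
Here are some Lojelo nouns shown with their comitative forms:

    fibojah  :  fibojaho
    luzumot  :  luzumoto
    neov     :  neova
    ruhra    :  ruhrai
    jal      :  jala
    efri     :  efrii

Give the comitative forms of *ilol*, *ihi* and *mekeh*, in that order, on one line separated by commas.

ilola, ihii, mekeho

The suffix is conditioned by the final sound: -o when the stem ends in a voiceless consonant (*fibojah*, *luzumot*); -a when the stem ends in a voiced consonant (*neov*, *jal*); -i when the stem ends in a vowel (*ruhra*, *efri*).
*ilol*: final sound = /l/, a voiced consonant → -a → *ilola*.
Since the final sound of *ihi* is /i/ (a vowel), it takes -i, giving *ihii*.
Since the final sound of *mekeh* is /h/ (a voiceless consonant), it takes -o, giving *mekeho*.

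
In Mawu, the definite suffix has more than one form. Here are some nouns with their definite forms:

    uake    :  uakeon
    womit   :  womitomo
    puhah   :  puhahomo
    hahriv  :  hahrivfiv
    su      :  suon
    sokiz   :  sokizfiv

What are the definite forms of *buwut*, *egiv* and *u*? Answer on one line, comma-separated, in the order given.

The alternation tracks the final sound of the stem — -omo when the stem ends in a voiceless consonant (*womit*, *puhah*); -fiv when the stem ends in a voiced consonant (*hahriv*, *sokiz*); -on when the stem ends in a vowel (*uake*, *su*).
Since the final sound of *buwut* is /t/ (a voiceless consonant), it takes -omo, giving *buwutomo*.
*egiv*: final sound = /v/, a voiced consonant → -fiv → *egivfiv*.
*u* — final sound /u/ (a vowel) → -on → *uon*.

buwutomo, egivfiv, uon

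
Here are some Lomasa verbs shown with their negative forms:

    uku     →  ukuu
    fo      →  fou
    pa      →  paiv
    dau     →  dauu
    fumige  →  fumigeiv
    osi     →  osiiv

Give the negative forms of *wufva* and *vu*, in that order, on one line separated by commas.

Looking at the last vowel of each stem: -u when the last vowel of the stem is a rounded vowel (*uku*, *fo*, *dau*); -iv when the last vowel of the stem is an unrounded vowel (*pa*, *fumige*, *osi*).
*wufva* — last vowel /a/ (an unrounded vowel) → -iv → *wufvaiv*.
*vu* — last vowel /u/ (a rounded vowel) → -u → *vuu*.

wufvaiv, vuu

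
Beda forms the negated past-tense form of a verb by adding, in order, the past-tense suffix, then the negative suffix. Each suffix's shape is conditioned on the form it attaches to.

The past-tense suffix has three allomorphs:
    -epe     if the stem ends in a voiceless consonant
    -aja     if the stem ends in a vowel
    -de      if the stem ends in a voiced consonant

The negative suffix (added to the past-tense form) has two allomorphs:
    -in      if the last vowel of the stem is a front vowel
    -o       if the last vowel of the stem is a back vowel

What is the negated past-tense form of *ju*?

*ju*: final sound = /u/, a vowel → -aja → *juaja*.
The past-tense form *juaja*: last vowel = /a/, a back vowel → -o → *juajao*.

juajao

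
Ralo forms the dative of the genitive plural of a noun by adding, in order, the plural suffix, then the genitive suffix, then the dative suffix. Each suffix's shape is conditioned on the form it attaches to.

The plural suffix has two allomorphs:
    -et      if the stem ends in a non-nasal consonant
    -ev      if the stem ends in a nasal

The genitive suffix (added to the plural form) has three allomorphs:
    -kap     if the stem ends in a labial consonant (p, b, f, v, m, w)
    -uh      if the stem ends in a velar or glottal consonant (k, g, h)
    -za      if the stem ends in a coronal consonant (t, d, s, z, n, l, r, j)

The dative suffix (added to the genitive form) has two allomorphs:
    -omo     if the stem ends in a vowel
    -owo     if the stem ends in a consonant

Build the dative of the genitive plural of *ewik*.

ewiketzaomo

*ewik*: final consonant = /k/, non-nasal → -et → *ewiket*.
Since the final consonant of the plural form *ewiket* is /t/ (coronal), it takes -za, giving *ewiketza*.
The genitive form *ewiketza* — final sound /a/ (a vowel) → -omo → *ewiketzaomo*.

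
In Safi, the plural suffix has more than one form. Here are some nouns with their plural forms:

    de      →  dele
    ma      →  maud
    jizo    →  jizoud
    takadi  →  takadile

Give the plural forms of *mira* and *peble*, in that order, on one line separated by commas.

The alternation tracks the last vowel of the stem — -le when the last vowel of the stem is a front vowel (*de*, *takadi*); -ud when the last vowel of the stem is a back vowel (*ma*, *jizo*).
*mira* — last vowel /a/ (a back vowel) → -ud → *miraud*.
*peble*: last vowel = /e/, a front vowel → -le → *peblele*.

miraud, peblele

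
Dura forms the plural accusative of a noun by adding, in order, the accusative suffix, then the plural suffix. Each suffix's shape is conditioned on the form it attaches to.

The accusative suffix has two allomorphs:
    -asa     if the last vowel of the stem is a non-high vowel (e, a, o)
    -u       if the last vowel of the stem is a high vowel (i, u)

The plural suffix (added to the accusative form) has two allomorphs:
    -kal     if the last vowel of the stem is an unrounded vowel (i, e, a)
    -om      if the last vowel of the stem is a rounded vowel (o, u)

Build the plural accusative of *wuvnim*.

The last vowel of *wuvnim* is /i/, which is a high vowel, so the accusative suffix is -u, giving *wuvnimu*.
The accusative form *wuvnimu* — last vowel /u/ (a rounded vowel) → -om → *wuvnimuom*.

wuvnimuom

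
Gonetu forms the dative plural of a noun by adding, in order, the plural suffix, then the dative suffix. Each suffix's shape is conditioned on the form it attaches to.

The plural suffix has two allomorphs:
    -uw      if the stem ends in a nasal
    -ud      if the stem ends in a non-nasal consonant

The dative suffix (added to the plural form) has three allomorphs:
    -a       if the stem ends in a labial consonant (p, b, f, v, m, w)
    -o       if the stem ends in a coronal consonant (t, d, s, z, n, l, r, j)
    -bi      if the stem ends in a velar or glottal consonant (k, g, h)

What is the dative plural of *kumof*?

kumofudo

*kumof*: final consonant = /f/, non-nasal → -ud → *kumofud*.
Since the final consonant of the plural form *kumofud* is /d/ (coronal), it takes -o, giving *kumofudo*.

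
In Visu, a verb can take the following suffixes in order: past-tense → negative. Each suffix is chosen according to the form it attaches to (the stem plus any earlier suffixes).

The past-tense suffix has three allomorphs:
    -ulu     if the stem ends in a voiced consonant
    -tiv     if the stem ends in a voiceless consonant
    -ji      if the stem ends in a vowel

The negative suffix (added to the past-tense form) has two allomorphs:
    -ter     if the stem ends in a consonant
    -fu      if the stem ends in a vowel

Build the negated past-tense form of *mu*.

mujifu

*mu* — final sound /u/ (a vowel) → -ji → *muji*.
The final sound of the past-tense form *muji* is /i/, which is a vowel, so the negative suffix is -fu, giving *mujifu*.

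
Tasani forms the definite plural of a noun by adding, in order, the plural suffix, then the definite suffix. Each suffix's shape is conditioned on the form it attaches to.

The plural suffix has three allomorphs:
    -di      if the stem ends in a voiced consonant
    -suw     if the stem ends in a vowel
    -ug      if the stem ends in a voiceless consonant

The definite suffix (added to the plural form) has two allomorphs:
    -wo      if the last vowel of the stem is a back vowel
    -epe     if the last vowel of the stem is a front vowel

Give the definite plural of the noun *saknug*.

saknugdiepe

*saknug* — final sound /g/ (a voiced consonant) → -di → *saknugdi*.
The plural form *saknugdi* — last vowel /i/ (a front vowel) → -epe → *saknugdiepe*.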